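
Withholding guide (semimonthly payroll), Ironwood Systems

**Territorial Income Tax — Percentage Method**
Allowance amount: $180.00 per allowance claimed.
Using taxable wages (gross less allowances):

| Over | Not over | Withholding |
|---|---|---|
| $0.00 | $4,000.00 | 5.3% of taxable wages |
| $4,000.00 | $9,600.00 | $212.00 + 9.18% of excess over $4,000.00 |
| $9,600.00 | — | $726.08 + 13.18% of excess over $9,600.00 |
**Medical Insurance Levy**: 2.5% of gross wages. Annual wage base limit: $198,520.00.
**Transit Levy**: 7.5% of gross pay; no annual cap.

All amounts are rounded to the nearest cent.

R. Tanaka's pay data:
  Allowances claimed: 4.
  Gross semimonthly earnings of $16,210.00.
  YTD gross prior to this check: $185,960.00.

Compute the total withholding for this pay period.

$3,032.13

Territorial Income Tax: taxable = $16,210.00 − 4×$180.00 = $15,490.00
  $726.08 + 13.18% × ($15,490.00 − $9,600.00) = $726.08 + 13.18% × $5,890.00 = $1,502.38
Medical Insurance Levy: cap $198,520.00 − YTD $185,960.00 = $12,560.00 subject; 2.5% × $12,560.00 = $314.00
Transit Levy: 7.5% × $16,210.00 = $1,215.75
Total: $1,502.38 + $314.00 + $1,215.75 = $3,032.13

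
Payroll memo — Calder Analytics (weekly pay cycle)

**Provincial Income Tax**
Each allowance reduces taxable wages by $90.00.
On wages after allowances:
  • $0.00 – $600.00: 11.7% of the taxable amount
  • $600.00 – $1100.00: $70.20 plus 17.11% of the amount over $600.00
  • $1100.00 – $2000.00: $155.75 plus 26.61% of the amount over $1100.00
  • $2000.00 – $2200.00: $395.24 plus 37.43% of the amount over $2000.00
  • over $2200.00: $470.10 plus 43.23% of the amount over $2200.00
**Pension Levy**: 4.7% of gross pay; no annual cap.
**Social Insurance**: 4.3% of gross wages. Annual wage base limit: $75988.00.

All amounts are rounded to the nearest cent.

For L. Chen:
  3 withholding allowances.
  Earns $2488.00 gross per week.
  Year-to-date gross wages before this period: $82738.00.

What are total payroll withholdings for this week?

Provincial Income Tax: taxable = $2488.00 − 3×$90.00 = $2218.00
  $470.10 + 43.23% × ($2218.00 − $2200.00) = $470.10 + 43.23% × $18.00 = $477.88
Pension Levy: 4.7% × $2488.00 = $116.94
Social Insurance: YTD $82738.00 ≥ cap $75988.00 → $0.00
Total: $477.88 + $116.94 + $0.00 = $594.82

$594.82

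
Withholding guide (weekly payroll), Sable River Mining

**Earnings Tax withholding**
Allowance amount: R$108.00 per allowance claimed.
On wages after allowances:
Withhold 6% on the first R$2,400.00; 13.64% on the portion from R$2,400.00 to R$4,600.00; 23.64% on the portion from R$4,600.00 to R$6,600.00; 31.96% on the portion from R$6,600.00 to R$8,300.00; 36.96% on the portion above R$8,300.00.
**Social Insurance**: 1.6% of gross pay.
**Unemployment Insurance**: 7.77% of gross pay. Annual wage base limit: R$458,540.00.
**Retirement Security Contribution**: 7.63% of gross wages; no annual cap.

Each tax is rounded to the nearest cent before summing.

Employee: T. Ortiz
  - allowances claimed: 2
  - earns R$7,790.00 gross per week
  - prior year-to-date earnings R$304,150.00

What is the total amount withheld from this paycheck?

Earnings Tax: taxable = R$7,790.00 − 2×R$108.00 = R$7,574.00
  R$916.88 + 31.96% × (R$7,574.00 − R$6,600.00) = R$916.88 + 31.96% × R$974.00 = R$1,228.17
Social Insurance: 1.6% × R$7,790.00 = R$124.64
Unemployment Insurance: 7.77% × R$7,790.00 = R$605.28
Retirement Security Contribution: 7.63% × R$7,790.00 = R$594.38
Total: R$1,228.17 + R$124.64 + R$605.28 + R$594.38 = R$2,552.47

R$2,552.47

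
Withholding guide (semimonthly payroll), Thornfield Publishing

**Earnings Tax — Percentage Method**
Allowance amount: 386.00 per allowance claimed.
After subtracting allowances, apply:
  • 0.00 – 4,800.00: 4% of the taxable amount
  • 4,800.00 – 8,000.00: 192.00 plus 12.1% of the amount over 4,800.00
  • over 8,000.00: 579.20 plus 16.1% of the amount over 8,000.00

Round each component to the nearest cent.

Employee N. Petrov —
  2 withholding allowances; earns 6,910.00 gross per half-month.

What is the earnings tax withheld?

Earnings Tax: taxable = 6,910.00 − 2×386.00 = 6,138.00
  192.00 + 12.1% × (6,138.00 − 4,800.00) = 192.00 + 12.1% × 1,338.00 = 353.90

353.90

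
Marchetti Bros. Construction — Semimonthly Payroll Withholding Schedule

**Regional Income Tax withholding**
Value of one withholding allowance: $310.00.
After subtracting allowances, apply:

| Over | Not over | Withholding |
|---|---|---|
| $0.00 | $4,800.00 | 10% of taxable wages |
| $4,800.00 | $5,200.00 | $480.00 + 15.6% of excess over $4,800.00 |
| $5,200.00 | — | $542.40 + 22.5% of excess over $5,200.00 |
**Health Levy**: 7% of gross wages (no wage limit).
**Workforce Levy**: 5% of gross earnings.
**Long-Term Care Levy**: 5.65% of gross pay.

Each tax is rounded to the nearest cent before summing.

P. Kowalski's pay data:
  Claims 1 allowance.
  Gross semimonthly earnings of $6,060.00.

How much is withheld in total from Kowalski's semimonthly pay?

$1,735.74

Regional Income Tax: taxable = $6,060.00 − 1×$310.00 = $5,750.00
  $542.40 + 22.5% × ($5,750.00 − $5,200.00) = $542.40 + 22.5% × $550.00 = $666.15
Health Levy: 7% × $6,060.00 = $424.20
Workforce Levy: 5% × $6,060.00 = $303.00
Long-Term Care Levy: 5.65% × $6,060.00 = $342.39
Total: $666.15 + $424.20 + $303.00 + $342.39 = $1,735.74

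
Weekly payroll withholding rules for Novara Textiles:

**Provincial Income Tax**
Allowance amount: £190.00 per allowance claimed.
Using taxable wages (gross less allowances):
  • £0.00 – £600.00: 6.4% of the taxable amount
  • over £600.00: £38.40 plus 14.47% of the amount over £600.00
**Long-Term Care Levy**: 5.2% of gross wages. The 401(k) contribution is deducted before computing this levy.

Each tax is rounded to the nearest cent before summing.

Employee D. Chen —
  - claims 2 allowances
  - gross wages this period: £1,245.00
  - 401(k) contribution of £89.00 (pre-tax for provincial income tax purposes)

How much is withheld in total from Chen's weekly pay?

Provincial Income Tax: taxable = £1,245.00 − £89.00 − 2×£190.00 = £776.00
  £38.40 + 14.47% × (£776.00 − £600.00) = £38.40 + 14.47% × £176.00 = £63.87
Long-Term Care Levy: 5.2% × £1,156.00 = £60.11
Total: £63.87 + £60.11 = £123.98

£123.98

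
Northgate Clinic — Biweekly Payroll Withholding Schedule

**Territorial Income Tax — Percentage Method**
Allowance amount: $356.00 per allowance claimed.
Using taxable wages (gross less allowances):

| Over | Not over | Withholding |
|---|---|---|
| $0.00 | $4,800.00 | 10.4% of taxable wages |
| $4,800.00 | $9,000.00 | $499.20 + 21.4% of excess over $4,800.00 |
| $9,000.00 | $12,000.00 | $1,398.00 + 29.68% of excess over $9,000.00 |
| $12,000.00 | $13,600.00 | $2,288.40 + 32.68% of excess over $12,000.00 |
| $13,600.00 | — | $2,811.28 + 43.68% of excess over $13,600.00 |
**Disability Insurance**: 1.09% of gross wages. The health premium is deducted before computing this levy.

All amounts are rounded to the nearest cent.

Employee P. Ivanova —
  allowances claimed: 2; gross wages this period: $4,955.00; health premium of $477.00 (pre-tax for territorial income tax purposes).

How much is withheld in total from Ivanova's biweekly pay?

$440.47

Territorial Income Tax: taxable = $4,955.00 − $477.00 − 2×$356.00 = $3,766.00
  10.4% × $3,766.00 = $391.66
Disability Insurance: 1.09% × $4,478.00 = $48.81
Total: $391.66 + $48.81 = $440.47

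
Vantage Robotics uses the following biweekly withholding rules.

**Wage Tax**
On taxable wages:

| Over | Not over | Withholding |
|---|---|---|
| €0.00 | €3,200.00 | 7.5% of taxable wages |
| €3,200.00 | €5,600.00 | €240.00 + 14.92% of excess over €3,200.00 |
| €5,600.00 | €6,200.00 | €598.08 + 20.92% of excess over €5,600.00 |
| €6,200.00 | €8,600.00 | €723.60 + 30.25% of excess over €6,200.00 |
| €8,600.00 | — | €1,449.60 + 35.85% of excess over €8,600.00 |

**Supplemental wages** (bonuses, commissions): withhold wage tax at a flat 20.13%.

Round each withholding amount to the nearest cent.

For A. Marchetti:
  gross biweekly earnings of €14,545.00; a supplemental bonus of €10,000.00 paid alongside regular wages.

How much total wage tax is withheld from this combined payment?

€5,593.88

Wage Tax: taxable = €14,545.00
  €1,449.60 + 35.85% × (€14,545.00 − €8,600.00) = €1,449.60 + 35.85% × €5,945.00 = €3,580.88
Supplemental (20.13% flat on bonus): 20.13% × €10,000.00 = €2,013.00
Total wage tax: €3,580.88 + €2,013.00 = €5,593.88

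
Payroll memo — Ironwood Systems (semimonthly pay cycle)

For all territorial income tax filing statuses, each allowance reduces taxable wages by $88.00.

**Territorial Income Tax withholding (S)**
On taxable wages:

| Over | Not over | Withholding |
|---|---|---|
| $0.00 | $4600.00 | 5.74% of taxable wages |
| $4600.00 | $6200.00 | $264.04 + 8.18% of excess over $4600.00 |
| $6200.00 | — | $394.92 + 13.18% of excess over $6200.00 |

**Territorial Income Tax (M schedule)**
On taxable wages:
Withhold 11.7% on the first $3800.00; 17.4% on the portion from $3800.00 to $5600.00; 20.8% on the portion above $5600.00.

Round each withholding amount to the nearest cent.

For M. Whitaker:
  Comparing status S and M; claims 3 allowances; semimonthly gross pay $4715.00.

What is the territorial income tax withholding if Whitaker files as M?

$557.87

Territorial Income Tax (M): taxable = $4715.00 − 3×$88.00 = $4451.00
  $444.60 + 17.4% × ($4451.00 − $3800.00) = $444.60 + 17.4% × $651.00 = $557.87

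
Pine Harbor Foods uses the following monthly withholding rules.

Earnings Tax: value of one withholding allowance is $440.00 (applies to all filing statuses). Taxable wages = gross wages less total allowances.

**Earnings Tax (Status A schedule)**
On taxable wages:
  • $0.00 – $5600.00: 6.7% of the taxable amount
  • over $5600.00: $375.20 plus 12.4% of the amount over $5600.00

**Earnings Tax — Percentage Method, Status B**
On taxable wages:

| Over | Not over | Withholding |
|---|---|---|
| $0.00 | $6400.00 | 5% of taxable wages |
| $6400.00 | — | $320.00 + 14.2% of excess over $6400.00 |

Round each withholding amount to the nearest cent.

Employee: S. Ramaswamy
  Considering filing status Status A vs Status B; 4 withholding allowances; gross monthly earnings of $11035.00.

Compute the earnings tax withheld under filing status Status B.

Earnings Tax (Status B): taxable = $11035.00 − 4×$440.00 = $9275.00
  $320.00 + 14.2% × ($9275.00 − $6400.00) = $320.00 + 14.2% × $2875.00 = $728.25

$728.25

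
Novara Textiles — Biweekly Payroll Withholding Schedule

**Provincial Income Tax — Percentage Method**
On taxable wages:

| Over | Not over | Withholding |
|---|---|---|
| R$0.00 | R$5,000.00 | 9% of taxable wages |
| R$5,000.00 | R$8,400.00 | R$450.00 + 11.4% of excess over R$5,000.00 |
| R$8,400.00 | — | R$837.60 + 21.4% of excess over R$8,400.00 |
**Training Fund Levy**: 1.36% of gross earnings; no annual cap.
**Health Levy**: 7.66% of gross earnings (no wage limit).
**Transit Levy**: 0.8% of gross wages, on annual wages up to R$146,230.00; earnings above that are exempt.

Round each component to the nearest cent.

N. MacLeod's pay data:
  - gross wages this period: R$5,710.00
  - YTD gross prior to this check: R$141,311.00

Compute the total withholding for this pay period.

Provincial Income Tax: taxable = R$5,710.00
  R$450.00 + 11.4% × (R$5,710.00 − R$5,000.00) = R$450.00 + 11.4% × R$710.00 = R$530.94
Training Fund Levy: 1.36% × R$5,710.00 = R$77.66
Health Levy: 7.66% × R$5,710.00 = R$437.39
Transit Levy: cap R$146,230.00 − YTD R$141,311.00 = R$4,919.00 subject; 0.8% × R$4,919.00 = R$39.35
Total: R$530.94 + R$77.66 + R$437.39 + R$39.35 = R$1,085.34

R$1,085.34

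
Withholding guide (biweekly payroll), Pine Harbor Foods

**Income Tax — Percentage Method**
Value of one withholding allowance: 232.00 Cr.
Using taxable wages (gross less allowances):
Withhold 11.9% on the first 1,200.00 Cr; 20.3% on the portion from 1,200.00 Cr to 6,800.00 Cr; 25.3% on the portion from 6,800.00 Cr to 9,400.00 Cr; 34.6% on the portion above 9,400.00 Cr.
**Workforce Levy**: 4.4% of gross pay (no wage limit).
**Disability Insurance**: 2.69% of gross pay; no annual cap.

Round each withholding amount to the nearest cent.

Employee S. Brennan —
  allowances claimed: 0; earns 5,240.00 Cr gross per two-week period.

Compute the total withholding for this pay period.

Income Tax: taxable = 5,240.00 Cr
  142.80 Cr + 20.3% × (5,240.00 Cr − 1,200.00 Cr) = 142.80 Cr + 20.3% × 4,040.00 Cr = 962.92 Cr
Workforce Levy: 4.4% × 5,240.00 Cr = 230.56 Cr
Disability Insurance: 2.69% × 5,240.00 Cr = 140.96 Cr
Total: 962.92 Cr + 230.56 Cr + 140.96 Cr = 1,334.44 Cr

1,334.44 Cr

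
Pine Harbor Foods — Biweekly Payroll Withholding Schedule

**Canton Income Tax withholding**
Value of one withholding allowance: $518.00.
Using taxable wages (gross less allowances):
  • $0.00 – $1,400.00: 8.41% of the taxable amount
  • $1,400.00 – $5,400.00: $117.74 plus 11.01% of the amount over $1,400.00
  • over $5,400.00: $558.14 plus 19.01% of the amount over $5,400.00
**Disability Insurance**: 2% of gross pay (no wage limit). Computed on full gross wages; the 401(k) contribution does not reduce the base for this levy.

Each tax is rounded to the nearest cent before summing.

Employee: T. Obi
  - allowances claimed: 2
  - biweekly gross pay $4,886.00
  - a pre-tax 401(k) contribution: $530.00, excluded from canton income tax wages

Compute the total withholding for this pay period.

Canton Income Tax: taxable = $4,886.00 − $530.00 − 2×$518.00 = $3,320.00
  $117.74 + 11.01% × ($3,320.00 − $1,400.00) = $117.74 + 11.01% × $1,920.00 = $329.13
Disability Insurance: 2% × $4,886.00 = $97.72
Total: $329.13 + $97.72 = $426.85

$426.85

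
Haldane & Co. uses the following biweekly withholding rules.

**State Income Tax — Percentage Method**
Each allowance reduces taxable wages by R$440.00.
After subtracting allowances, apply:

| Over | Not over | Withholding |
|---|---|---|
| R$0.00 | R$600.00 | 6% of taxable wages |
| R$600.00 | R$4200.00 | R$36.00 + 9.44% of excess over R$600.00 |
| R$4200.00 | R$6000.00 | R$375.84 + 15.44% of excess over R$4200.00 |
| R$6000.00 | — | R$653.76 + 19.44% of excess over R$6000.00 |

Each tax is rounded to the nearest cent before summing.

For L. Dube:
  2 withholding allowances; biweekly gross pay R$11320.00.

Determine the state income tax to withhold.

R$1516.90

State Income Tax: taxable = R$11320.00 − 2×R$440.00 = R$10440.00
  R$653.76 + 19.44% × (R$10440.00 − R$6000.00) = R$653.76 + 19.44% × R$4440.00 = R$1516.90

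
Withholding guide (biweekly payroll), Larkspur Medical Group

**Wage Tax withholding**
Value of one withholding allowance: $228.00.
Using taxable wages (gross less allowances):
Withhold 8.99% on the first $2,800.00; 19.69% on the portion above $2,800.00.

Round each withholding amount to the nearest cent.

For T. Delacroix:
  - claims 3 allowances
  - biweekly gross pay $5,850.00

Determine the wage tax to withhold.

$717.59

Wage Tax: taxable = $5,850.00 − 3×$228.00 = $5,166.00
  $251.72 + 19.69% × ($5,166.00 − $2,800.00) = $251.72 + 19.69% × $2,366.00 = $717.59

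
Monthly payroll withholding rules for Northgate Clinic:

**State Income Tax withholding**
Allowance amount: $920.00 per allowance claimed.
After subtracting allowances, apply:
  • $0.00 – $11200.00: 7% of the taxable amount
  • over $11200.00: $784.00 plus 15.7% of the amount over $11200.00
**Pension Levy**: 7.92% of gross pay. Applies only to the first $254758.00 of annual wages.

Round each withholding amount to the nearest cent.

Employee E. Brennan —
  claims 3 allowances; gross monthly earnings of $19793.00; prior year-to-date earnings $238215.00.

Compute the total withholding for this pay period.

State Income Tax: taxable = $19793.00 − 3×$920.00 = $17033.00
  $784.00 + 15.7% × ($17033.00 − $11200.00) = $784.00 + 15.7% × $5833.00 = $1699.78
Pension Levy: cap $254758.00 − YTD $238215.00 = $16543.00 subject; 7.92% × $16543.00 = $1310.21
Total: $1699.78 + $1310.21 = $3009.99

$3009.99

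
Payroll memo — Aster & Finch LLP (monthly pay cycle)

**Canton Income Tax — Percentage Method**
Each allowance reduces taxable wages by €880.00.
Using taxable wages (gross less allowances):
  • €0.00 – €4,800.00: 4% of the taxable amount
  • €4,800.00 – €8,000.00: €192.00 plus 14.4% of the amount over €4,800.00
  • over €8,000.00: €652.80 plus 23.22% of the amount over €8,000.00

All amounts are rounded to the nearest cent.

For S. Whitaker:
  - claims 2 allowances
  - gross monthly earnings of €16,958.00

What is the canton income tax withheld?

Canton Income Tax: taxable = €16,958.00 − 2×€880.00 = €15,198.00
  €652.80 + 23.22% × (€15,198.00 − €8,000.00) = €652.80 + 23.22% × €7,198.00 = €2,324.18

€2,324.18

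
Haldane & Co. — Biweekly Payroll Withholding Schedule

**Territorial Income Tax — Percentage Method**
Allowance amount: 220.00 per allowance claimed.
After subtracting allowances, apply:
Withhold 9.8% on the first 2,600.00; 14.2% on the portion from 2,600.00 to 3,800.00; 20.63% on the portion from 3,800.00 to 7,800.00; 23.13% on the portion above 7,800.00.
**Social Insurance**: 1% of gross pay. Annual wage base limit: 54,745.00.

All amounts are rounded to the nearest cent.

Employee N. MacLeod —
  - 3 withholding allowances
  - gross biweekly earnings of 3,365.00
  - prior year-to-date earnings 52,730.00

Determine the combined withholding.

289.86

Territorial Income Tax: taxable = 3,365.00 − 3×220.00 = 2,705.00
  254.80 + 14.2% × (2,705.00 − 2,600.00) = 254.80 + 14.2% × 105.00 = 269.71
Social Insurance: cap 54,745.00 − YTD 52,730.00 = 2,015.00 subject; 1% × 2,015.00 = 20.15
Total: 269.71 + 20.15 = 289.86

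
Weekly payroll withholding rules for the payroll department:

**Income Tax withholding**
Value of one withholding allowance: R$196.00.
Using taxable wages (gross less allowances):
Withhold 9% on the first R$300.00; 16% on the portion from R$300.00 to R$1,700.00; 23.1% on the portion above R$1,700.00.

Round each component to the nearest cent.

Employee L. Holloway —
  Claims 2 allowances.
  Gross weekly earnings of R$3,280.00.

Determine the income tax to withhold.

Income Tax: taxable = R$3,280.00 − 2×R$196.00 = R$2,888.00
  R$251.00 + 23.1% × (R$2,888.00 − R$1,700.00) = R$251.00 + 23.1% × R$1,188.00 = R$525.43

R$525.43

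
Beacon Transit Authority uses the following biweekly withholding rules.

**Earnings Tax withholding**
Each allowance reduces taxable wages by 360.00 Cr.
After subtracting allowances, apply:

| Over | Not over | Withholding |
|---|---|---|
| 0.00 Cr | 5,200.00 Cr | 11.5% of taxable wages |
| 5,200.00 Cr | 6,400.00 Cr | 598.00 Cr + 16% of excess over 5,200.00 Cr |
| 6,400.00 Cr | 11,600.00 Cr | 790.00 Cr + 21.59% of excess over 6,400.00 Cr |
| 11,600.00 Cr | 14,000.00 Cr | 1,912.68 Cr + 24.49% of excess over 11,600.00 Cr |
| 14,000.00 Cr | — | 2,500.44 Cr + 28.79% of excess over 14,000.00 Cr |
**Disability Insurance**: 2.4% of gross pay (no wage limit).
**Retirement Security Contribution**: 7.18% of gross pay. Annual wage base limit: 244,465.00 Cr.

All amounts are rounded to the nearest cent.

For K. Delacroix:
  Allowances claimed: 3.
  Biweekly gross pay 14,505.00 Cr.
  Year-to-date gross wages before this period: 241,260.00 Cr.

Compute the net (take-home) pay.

11,567.14 Cr

Earnings Tax: taxable = 14,505.00 Cr − 3×360.00 Cr = 13,425.00 Cr
  1,912.68 Cr + 24.49% × (13,425.00 Cr − 11,600.00 Cr) = 1,912.68 Cr + 24.49% × 1,825.00 Cr = 2,359.62 Cr
Disability Insurance: 2.4% × 14,505.00 Cr = 348.12 Cr
Retirement Security Contribution: cap 244,465.00 Cr − YTD 241,260.00 Cr = 3,205.00 Cr subject; 7.18% × 3,205.00 Cr = 230.12 Cr
Total withheld: 2,359.62 Cr + 348.12 Cr + 230.12 Cr = 2,937.86 Cr
Net pay: 14,505.00 Cr − 2,937.86 Cr = 11,567.14 Cr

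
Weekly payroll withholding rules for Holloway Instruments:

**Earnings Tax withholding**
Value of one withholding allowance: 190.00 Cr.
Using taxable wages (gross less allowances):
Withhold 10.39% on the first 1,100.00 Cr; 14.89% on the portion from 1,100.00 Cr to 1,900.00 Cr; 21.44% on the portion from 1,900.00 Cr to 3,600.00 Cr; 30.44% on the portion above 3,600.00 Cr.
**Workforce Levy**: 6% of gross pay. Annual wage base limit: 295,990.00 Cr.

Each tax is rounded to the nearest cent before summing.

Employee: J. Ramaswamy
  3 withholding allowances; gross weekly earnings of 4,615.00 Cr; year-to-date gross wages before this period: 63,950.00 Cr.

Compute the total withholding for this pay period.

Earnings Tax: taxable = 4,615.00 Cr − 3×190.00 Cr = 4,045.00 Cr
  597.89 Cr + 30.44% × (4,045.00 Cr − 3,600.00 Cr) = 597.89 Cr + 30.44% × 445.00 Cr = 733.35 Cr
Workforce Levy: 6% × 4,615.00 Cr = 276.90 Cr
Total: 733.35 Cr + 276.90 Cr = 1,010.25 Cr

1,010.25 Cr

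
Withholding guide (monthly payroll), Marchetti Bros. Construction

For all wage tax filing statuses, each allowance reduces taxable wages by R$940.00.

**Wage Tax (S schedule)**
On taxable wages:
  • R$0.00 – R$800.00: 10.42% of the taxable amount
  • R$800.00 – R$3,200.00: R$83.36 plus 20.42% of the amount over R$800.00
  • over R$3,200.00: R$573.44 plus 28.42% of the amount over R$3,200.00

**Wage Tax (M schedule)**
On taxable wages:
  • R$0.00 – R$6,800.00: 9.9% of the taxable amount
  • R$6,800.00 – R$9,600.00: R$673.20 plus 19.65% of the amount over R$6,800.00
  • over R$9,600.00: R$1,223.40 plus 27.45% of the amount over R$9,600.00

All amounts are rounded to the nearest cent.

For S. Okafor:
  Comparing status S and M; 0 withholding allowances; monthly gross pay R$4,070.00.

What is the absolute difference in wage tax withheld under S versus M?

R$417.76

Wage Tax (S): taxable = R$4,070.00
  R$573.44 + 28.42% × (R$4,070.00 − R$3,200.00) = R$573.44 + 28.42% × R$870.00 = R$820.69
Wage Tax (M): taxable = R$4,070.00
  9.9% × R$4,070.00 = R$402.93
Difference: |R$820.69 − R$402.93| = R$417.76 (higher under S)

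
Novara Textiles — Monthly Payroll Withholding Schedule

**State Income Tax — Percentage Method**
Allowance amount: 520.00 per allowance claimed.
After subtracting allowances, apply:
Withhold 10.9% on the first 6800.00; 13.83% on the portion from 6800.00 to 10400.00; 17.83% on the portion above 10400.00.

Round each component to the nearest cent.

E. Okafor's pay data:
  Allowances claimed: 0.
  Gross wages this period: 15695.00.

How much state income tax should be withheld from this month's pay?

State Income Tax: taxable = 15695.00
  1239.08 + 17.83% × (15695.00 − 10400.00) = 1239.08 + 17.83% × 5295.00 = 2183.18

2183.18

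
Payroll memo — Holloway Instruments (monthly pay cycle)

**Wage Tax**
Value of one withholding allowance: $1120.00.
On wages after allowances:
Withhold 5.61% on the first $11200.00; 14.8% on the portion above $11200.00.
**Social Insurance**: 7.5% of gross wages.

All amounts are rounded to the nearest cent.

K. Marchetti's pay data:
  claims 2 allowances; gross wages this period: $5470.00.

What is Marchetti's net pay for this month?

$4878.55

Wage Tax: taxable = $5470.00 − 2×$1120.00 = $3230.00
  5.61% × $3230.00 = $181.20
Social Insurance: 7.5% × $5470.00 = $410.25
Total withheld: $181.20 + $410.25 = $591.45
Net pay: $5470.00 − $591.45 = $4878.55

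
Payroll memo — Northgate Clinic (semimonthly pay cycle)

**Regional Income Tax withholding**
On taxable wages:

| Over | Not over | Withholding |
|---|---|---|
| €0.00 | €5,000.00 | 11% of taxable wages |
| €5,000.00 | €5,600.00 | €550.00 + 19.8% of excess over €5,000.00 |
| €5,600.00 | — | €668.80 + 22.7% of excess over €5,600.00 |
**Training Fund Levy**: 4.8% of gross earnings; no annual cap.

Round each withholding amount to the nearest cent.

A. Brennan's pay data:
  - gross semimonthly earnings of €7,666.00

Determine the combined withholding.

€1,505.75

Regional Income Tax: taxable = €7,666.00
  €668.80 + 22.7% × (€7,666.00 − €5,600.00) = €668.80 + 22.7% × €2,066.00 = €1,137.78
Training Fund Levy: 4.8% × €7,666.00 = €367.97
Total: €1,137.78 + €367.97 = €1,505.75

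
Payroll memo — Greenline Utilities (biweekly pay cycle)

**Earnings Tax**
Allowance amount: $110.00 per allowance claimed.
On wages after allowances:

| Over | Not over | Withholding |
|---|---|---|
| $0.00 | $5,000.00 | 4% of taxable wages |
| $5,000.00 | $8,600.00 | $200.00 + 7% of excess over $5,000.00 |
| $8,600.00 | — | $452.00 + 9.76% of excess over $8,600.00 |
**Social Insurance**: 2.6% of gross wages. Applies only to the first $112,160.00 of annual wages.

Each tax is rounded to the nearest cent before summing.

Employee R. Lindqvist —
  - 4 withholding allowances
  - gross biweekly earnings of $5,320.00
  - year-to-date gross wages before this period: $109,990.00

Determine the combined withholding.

Earnings Tax: taxable = $5,320.00 − 4×$110.00 = $4,880.00
  4% × $4,880.00 = $195.20
Social Insurance: cap $112,160.00 − YTD $109,990.00 = $2,170.00 subject; 2.6% × $2,170.00 = $56.42
Total: $195.20 + $56.42 = $251.62

$251.62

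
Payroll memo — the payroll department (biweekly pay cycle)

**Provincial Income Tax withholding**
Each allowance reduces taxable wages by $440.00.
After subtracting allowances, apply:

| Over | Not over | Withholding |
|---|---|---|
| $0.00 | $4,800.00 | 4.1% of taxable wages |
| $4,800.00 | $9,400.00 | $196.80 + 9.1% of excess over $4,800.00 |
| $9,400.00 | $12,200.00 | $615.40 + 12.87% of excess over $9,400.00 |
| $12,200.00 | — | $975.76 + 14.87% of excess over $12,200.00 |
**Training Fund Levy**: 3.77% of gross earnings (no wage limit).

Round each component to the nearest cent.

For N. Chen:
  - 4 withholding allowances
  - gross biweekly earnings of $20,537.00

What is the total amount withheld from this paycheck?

$2,728.00

Provincial Income Tax: taxable = $20,537.00 − 4×$440.00 = $18,777.00
  $975.76 + 14.87% × ($18,777.00 − $12,200.00) = $975.76 + 14.87% × $6,577.00 = $1,953.76
Training Fund Levy: 3.77% × $20,537.00 = $774.24
Total: $1,953.76 + $774.24 = $2,728.00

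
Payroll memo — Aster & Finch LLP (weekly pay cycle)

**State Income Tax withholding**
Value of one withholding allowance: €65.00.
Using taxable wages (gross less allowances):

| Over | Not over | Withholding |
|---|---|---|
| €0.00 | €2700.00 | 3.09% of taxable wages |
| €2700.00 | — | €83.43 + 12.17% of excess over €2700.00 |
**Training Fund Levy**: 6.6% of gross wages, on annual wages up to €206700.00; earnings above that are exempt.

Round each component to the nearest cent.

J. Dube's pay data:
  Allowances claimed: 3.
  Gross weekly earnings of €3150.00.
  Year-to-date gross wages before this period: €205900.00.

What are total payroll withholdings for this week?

State Income Tax: taxable = €3150.00 − 3×€65.00 = €2955.00
  €83.43 + 12.17% × (€2955.00 − €2700.00) = €83.43 + 12.17% × €255.00 = €114.46
Training Fund Levy: cap €206700.00 − YTD €205900.00 = €800.00 subject; 6.6% × €800.00 = €52.80
Total: €114.46 + €52.80 = €167.26

€167.26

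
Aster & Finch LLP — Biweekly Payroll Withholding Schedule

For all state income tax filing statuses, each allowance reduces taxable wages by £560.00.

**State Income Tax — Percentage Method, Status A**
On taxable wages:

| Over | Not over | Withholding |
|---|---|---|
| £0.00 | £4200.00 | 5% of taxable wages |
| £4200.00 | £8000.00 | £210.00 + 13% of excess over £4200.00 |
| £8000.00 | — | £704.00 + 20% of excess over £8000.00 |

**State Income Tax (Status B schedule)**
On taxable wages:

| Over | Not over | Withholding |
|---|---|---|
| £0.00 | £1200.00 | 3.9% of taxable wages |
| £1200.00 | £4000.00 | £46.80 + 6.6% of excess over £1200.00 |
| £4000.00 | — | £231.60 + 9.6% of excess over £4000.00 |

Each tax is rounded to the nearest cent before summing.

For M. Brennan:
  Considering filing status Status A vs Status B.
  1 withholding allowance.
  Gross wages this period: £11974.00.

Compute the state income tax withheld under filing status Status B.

£943.34

State Income Tax (Status B): taxable = £11974.00 − 1×£560.00 = £11414.00
  £231.60 + 9.6% × (£11414.00 − £4000.00) = £231.60 + 9.6% × £7414.00 = £943.34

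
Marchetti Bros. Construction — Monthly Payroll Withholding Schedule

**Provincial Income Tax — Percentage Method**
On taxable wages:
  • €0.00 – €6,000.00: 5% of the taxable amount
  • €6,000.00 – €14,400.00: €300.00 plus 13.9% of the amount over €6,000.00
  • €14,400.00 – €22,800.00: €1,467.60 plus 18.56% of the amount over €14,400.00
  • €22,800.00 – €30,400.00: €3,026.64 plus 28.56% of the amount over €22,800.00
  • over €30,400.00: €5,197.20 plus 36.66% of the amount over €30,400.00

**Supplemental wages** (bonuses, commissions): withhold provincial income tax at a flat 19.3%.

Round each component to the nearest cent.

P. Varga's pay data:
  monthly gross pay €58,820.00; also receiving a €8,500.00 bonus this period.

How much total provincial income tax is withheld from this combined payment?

Provincial Income Tax: taxable = €58,820.00
  €5,197.20 + 36.66% × (€58,820.00 − €30,400.00) = €5,197.20 + 36.66% × €28,420.00 = €15,615.97
Supplemental (19.3% flat on bonus): 19.3% × €8,500.00 = €1,640.50
Total provincial income tax: €15,615.97 + €1,640.50 = €17,256.47

€17,256.47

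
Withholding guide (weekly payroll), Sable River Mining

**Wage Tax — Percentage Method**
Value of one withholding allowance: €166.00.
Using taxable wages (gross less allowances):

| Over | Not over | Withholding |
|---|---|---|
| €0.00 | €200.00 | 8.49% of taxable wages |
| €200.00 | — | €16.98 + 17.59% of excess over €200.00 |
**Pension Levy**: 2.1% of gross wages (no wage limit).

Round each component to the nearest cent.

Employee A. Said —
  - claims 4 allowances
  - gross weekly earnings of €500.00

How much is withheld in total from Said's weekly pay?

€10.50

Wage Tax: taxable = €500.00 − 4×€166.00 = €-164.00
  Taxable ≤ 0 → €0.00
Pension Levy: 2.1% × €500.00 = €10.50
Total: €0.00 + €10.50 = €10.50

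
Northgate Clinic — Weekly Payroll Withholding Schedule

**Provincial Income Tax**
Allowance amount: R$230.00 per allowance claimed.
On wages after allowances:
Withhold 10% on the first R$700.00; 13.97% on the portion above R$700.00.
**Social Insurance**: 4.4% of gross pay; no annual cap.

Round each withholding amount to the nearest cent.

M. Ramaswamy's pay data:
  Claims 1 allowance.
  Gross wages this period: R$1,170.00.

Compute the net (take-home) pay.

R$1,014.99

Provincial Income Tax: taxable = R$1,170.00 − 1×R$230.00 = R$940.00
  R$70.00 + 13.97% × (R$940.00 − R$700.00) = R$70.00 + 13.97% × R$240.00 = R$103.53
Social Insurance: 4.4% × R$1,170.00 = R$51.48
Total withheld: R$103.53 + R$51.48 = R$155.01
Net pay: R$1,170.00 − R$155.01 = R$1,014.99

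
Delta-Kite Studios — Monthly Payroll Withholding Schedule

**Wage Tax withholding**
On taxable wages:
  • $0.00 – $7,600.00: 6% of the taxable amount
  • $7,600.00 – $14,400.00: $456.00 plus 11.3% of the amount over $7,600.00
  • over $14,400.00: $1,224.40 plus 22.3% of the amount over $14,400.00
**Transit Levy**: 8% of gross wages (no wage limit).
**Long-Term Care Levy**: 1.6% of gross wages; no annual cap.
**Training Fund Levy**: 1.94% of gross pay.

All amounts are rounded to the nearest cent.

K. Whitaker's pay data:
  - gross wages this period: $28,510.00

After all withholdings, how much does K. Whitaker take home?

Wage Tax: taxable = $28,510.00
  $1,224.40 + 22.3% × ($28,510.00 − $14,400.00) = $1,224.40 + 22.3% × $14,110.00 = $4,370.93
Transit Levy: 8% × $28,510.00 = $2,280.80
Long-Term Care Levy: 1.6% × $28,510.00 = $456.16
Training Fund Levy: 1.94% × $28,510.00 = $553.09
Total withheld: $4,370.93 + $2,280.80 + $456.16 + $553.09 = $7,660.98
Net pay: $28,510.00 − $7,660.98 = $20,849.02

$20,849.02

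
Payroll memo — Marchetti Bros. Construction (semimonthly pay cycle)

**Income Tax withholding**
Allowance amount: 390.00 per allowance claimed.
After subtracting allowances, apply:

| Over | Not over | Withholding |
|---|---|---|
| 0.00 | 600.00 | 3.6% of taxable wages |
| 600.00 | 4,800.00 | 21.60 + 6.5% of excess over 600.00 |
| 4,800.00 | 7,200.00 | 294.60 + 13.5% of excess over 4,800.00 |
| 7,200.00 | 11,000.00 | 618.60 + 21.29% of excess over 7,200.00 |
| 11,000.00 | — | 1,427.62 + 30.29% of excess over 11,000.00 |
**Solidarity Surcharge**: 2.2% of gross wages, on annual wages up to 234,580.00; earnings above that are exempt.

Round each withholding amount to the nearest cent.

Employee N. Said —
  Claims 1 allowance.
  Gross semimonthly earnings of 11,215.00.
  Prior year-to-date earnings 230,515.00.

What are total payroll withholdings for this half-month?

1,479.79

Income Tax: taxable = 11,215.00 − 1×390.00 = 10,825.00
  618.60 + 21.29% × (10,825.00 − 7,200.00) = 618.60 + 21.29% × 3,625.00 = 1,390.36
Solidarity Surcharge: cap 234,580.00 − YTD 230,515.00 = 4,065.00 subject; 2.2% × 4,065.00 = 89.43
Total: 1,390.36 + 89.43 = 1,479.79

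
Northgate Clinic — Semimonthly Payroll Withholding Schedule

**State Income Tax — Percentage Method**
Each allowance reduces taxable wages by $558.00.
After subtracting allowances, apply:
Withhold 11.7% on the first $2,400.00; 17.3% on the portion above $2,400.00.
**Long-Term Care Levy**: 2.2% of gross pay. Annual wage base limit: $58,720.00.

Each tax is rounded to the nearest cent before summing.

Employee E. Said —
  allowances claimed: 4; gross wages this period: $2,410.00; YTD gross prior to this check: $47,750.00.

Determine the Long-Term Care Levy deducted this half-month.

$53.02

Long-Term Care Levy: 2.2% × $2,410.00 = $53.02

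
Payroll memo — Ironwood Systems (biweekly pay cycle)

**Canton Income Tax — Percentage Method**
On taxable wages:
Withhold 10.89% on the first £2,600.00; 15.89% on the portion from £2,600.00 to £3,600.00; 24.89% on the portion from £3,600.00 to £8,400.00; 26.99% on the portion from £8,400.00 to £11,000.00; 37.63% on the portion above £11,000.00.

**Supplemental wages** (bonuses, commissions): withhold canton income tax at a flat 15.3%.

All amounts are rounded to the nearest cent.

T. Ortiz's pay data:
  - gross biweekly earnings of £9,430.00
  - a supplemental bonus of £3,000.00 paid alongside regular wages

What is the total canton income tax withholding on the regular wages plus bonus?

Canton Income Tax: taxable = £9,430.00
  £1,636.76 + 26.99% × (£9,430.00 − £8,400.00) = £1,636.76 + 26.99% × £1,030.00 = £1,914.76
Supplemental (15.3% flat on bonus): 15.3% × £3,000.00 = £459.00
Total canton income tax: £1,914.76 + £459.00 = £2,373.76

£2,373.76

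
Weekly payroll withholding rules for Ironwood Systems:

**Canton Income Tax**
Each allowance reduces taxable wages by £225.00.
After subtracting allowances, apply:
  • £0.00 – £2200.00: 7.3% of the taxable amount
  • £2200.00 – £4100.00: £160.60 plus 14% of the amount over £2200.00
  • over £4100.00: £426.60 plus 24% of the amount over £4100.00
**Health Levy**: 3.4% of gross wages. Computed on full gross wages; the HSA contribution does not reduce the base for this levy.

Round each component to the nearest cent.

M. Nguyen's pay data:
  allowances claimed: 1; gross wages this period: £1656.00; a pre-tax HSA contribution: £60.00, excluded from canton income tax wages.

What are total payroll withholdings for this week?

£156.38

Canton Income Tax: taxable = £1656.00 − £60.00 − 1×£225.00 = £1371.00
  7.3% × £1371.00 = £100.08
Health Levy: 3.4% × £1656.00 = £56.30
Total: £100.08 + £56.30 = £156.38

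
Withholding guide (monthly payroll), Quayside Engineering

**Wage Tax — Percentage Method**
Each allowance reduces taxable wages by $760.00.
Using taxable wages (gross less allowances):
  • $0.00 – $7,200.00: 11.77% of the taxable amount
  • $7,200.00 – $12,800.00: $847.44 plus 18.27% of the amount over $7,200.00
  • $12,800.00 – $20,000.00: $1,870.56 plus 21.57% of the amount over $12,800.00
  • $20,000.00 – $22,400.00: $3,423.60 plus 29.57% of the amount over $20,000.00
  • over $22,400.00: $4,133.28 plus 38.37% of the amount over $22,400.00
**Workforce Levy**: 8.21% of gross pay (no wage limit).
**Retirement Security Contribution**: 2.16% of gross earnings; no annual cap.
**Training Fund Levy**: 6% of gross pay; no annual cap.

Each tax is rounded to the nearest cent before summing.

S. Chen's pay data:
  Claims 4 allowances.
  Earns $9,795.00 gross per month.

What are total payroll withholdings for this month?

$2,398.50

Wage Tax: taxable = $9,795.00 − 4×$760.00 = $6,755.00
  11.77% × $6,755.00 = $795.06
Workforce Levy: 8.21% × $9,795.00 = $804.17
Retirement Security Contribution: 2.16% × $9,795.00 = $211.57
Training Fund Levy: 6% × $9,795.00 = $587.70
Total: $795.06 + $804.17 + $211.57 + $587.70 = $2,398.50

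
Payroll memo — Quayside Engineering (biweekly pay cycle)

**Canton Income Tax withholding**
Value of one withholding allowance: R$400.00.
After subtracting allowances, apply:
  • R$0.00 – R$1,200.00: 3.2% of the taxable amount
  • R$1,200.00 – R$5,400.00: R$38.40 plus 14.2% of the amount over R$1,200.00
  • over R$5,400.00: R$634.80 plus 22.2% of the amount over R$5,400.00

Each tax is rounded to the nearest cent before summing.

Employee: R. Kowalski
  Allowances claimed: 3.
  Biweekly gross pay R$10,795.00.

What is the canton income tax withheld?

R$1,566.09

Canton Income Tax: taxable = R$10,795.00 − 3×R$400.00 = R$9,595.00
  R$634.80 + 22.2% × (R$9,595.00 − R$5,400.00) = R$634.80 + 22.2% × R$4,195.00 = R$1,566.09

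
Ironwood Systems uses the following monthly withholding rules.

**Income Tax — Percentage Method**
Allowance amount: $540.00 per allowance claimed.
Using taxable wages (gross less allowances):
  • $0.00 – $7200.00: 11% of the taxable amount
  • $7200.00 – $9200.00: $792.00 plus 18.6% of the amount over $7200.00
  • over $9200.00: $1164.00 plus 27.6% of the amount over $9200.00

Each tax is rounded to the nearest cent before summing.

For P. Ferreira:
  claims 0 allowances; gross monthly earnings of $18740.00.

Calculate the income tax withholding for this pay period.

Income Tax: taxable = $18740.00
  $1164.00 + 27.6% × ($18740.00 − $9200.00) = $1164.00 + 27.6% × $9540.00 = $3797.04

$3797.04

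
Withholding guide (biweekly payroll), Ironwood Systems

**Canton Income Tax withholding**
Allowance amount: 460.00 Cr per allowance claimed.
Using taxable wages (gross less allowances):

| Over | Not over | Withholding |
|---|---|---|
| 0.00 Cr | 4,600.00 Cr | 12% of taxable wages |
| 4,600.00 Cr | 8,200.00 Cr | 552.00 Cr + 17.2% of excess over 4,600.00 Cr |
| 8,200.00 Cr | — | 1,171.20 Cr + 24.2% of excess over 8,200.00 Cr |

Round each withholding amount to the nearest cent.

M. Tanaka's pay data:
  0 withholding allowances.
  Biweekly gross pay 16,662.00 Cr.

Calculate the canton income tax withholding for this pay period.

Canton Income Tax: taxable = 16,662.00 Cr
  1,171.20 Cr + 24.2% × (16,662.00 Cr − 8,200.00 Cr) = 1,171.20 Cr + 24.2% × 8,462.00 Cr = 3,219.00 Cr

3,219.00 Cr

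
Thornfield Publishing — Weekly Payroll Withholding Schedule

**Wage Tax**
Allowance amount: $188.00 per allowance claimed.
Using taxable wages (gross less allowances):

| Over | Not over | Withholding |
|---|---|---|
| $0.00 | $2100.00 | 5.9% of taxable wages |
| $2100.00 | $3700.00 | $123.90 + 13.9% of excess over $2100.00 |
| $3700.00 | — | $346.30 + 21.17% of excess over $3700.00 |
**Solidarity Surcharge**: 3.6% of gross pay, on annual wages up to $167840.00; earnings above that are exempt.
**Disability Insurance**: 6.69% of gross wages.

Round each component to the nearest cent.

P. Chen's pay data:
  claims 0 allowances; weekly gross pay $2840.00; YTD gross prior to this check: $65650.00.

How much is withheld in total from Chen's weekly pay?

Wage Tax: taxable = $2840.00
  $123.90 + 13.9% × ($2840.00 − $2100.00) = $123.90 + 13.9% × $740.00 = $226.76
Solidarity Surcharge: 3.6% × $2840.00 = $102.24
Disability Insurance: 6.69% × $2840.00 = $190.00
Total: $226.76 + $102.24 + $190.00 = $519.00

$519.00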